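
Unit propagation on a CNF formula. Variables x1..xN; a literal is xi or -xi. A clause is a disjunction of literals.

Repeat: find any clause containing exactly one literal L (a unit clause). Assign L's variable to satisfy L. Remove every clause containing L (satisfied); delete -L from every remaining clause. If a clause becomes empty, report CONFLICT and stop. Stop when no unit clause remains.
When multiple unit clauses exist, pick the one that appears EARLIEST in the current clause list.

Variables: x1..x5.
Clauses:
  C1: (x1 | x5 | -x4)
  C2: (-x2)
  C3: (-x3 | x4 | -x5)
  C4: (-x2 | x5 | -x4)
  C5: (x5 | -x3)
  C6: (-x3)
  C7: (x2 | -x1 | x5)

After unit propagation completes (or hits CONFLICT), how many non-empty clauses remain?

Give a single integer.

Answer: 2

Derivation:
unit clause [-2] forces x2=F; simplify:
  drop 2 from [2, -1, 5] -> [-1, 5]
  satisfied 2 clause(s); 5 remain; assigned so far: [2]
unit clause [-3] forces x3=F; simplify:
  satisfied 3 clause(s); 2 remain; assigned so far: [2, 3]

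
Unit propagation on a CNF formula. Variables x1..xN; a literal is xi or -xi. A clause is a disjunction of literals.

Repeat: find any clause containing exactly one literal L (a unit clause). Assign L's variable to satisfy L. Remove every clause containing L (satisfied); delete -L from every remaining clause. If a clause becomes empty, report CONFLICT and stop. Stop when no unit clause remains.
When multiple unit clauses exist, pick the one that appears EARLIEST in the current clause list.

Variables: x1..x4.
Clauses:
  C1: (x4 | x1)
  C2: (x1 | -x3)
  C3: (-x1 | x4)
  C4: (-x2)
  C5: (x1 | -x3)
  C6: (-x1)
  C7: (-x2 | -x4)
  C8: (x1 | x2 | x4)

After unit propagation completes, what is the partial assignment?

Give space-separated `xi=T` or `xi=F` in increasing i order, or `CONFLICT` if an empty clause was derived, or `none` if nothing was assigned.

unit clause [-2] forces x2=F; simplify:
  drop 2 from [1, 2, 4] -> [1, 4]
  satisfied 2 clause(s); 6 remain; assigned so far: [2]
unit clause [-1] forces x1=F; simplify:
  drop 1 from [4, 1] -> [4]
  drop 1 from [1, -3] -> [-3]
  drop 1 from [1, -3] -> [-3]
  drop 1 from [1, 4] -> [4]
  satisfied 2 clause(s); 4 remain; assigned so far: [1, 2]
unit clause [4] forces x4=T; simplify:
  satisfied 2 clause(s); 2 remain; assigned so far: [1, 2, 4]
unit clause [-3] forces x3=F; simplify:
  satisfied 2 clause(s); 0 remain; assigned so far: [1, 2, 3, 4]

Answer: x1=F x2=F x3=F x4=T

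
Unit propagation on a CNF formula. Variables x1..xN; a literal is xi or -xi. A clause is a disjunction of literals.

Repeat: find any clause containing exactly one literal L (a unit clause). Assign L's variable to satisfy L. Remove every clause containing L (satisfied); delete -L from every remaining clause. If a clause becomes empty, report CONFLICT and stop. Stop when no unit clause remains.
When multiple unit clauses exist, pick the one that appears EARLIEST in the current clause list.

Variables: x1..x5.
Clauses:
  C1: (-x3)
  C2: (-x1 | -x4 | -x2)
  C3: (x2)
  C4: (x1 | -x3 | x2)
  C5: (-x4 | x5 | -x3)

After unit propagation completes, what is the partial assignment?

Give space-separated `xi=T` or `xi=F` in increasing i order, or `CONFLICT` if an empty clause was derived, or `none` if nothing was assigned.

Answer: x2=T x3=F

Derivation:
unit clause [-3] forces x3=F; simplify:
  satisfied 3 clause(s); 2 remain; assigned so far: [3]
unit clause [2] forces x2=T; simplify:
  drop -2 from [-1, -4, -2] -> [-1, -4]
  satisfied 1 clause(s); 1 remain; assigned so far: [2, 3]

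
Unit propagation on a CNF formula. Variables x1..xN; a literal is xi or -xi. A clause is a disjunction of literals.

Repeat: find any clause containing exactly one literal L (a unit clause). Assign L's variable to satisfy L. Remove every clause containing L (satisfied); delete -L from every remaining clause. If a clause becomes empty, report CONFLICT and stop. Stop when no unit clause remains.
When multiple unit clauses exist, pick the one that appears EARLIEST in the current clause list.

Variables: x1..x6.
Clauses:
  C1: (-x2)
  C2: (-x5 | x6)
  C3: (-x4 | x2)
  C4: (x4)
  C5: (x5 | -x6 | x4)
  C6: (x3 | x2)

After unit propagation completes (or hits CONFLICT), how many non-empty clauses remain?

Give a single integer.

Answer: 3

Derivation:
unit clause [-2] forces x2=F; simplify:
  drop 2 from [-4, 2] -> [-4]
  drop 2 from [3, 2] -> [3]
  satisfied 1 clause(s); 5 remain; assigned so far: [2]
unit clause [-4] forces x4=F; simplify:
  drop 4 from [4] -> [] (empty!)
  drop 4 from [5, -6, 4] -> [5, -6]
  satisfied 1 clause(s); 4 remain; assigned so far: [2, 4]
CONFLICT (empty clause)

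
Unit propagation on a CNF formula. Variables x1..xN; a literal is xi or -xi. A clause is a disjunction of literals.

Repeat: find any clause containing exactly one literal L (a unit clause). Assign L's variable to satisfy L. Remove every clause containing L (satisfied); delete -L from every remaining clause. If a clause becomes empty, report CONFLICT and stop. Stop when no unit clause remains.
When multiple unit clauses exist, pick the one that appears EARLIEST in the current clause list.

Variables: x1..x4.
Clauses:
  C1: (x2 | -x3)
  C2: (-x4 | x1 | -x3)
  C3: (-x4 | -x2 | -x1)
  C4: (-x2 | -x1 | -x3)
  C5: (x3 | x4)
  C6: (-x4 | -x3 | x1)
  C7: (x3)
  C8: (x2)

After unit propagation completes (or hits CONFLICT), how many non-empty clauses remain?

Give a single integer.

Answer: 0

Derivation:
unit clause [3] forces x3=T; simplify:
  drop -3 from [2, -3] -> [2]
  drop -3 from [-4, 1, -3] -> [-4, 1]
  drop -3 from [-2, -1, -3] -> [-2, -1]
  drop -3 from [-4, -3, 1] -> [-4, 1]
  satisfied 2 clause(s); 6 remain; assigned so far: [3]
unit clause [2] forces x2=T; simplify:
  drop -2 from [-4, -2, -1] -> [-4, -1]
  drop -2 from [-2, -1] -> [-1]
  satisfied 2 clause(s); 4 remain; assigned so far: [2, 3]
unit clause [-1] forces x1=F; simplify:
  drop 1 from [-4, 1] -> [-4]
  drop 1 from [-4, 1] -> [-4]
  satisfied 2 clause(s); 2 remain; assigned so far: [1, 2, 3]
unit clause [-4] forces x4=F; simplify:
  satisfied 2 clause(s); 0 remain; assigned so far: [1, 2, 3, 4]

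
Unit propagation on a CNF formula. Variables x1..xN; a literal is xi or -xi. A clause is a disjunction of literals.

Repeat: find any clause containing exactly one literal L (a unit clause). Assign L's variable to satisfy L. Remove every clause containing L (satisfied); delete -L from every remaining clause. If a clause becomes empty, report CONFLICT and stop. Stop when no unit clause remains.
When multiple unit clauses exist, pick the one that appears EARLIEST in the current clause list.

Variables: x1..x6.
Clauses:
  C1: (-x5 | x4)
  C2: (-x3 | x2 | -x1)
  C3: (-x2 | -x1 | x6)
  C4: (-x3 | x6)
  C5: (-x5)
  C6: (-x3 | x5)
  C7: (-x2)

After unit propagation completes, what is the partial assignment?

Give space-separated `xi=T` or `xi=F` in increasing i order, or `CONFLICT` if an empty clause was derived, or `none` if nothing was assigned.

unit clause [-5] forces x5=F; simplify:
  drop 5 from [-3, 5] -> [-3]
  satisfied 2 clause(s); 5 remain; assigned so far: [5]
unit clause [-3] forces x3=F; simplify:
  satisfied 3 clause(s); 2 remain; assigned so far: [3, 5]
unit clause [-2] forces x2=F; simplify:
  satisfied 2 clause(s); 0 remain; assigned so far: [2, 3, 5]

Answer: x2=F x3=F x5=F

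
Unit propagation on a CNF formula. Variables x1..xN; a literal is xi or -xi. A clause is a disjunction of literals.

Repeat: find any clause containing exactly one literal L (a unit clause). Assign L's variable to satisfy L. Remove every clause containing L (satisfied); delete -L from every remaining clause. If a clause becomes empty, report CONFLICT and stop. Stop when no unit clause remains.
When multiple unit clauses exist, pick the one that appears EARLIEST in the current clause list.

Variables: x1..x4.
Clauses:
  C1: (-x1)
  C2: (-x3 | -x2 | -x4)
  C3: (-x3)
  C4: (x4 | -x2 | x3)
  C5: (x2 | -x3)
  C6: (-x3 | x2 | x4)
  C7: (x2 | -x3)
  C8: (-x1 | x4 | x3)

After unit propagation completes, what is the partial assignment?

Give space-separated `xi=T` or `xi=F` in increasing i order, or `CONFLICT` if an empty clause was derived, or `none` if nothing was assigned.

Answer: x1=F x3=F

Derivation:
unit clause [-1] forces x1=F; simplify:
  satisfied 2 clause(s); 6 remain; assigned so far: [1]
unit clause [-3] forces x3=F; simplify:
  drop 3 from [4, -2, 3] -> [4, -2]
  satisfied 5 clause(s); 1 remain; assigned so far: [1, 3]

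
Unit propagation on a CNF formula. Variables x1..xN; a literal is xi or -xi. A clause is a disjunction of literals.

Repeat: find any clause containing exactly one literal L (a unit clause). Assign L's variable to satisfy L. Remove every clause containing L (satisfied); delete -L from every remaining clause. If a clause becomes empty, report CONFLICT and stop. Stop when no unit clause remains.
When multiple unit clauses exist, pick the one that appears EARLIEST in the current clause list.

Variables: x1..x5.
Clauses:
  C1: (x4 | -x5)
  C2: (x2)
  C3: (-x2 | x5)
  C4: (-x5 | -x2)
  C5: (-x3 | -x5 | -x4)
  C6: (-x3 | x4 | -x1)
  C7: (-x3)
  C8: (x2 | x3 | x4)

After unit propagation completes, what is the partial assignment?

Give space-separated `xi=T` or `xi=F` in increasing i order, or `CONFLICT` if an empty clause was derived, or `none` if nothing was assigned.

Answer: CONFLICT

Derivation:
unit clause [2] forces x2=T; simplify:
  drop -2 from [-2, 5] -> [5]
  drop -2 from [-5, -2] -> [-5]
  satisfied 2 clause(s); 6 remain; assigned so far: [2]
unit clause [5] forces x5=T; simplify:
  drop -5 from [4, -5] -> [4]
  drop -5 from [-5] -> [] (empty!)
  drop -5 from [-3, -5, -4] -> [-3, -4]
  satisfied 1 clause(s); 5 remain; assigned so far: [2, 5]
CONFLICT (empty clause)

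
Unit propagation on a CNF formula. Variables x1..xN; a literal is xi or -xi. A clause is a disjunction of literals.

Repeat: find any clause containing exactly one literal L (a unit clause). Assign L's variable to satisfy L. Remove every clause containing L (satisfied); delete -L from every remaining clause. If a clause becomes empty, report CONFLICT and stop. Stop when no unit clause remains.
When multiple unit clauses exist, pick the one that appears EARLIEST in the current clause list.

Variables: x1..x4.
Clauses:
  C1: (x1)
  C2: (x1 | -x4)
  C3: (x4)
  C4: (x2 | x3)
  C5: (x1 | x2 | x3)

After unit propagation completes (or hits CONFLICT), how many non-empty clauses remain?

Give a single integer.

Answer: 1

Derivation:
unit clause [1] forces x1=T; simplify:
  satisfied 3 clause(s); 2 remain; assigned so far: [1]
unit clause [4] forces x4=T; simplify:
  satisfied 1 clause(s); 1 remain; assigned so far: [1, 4]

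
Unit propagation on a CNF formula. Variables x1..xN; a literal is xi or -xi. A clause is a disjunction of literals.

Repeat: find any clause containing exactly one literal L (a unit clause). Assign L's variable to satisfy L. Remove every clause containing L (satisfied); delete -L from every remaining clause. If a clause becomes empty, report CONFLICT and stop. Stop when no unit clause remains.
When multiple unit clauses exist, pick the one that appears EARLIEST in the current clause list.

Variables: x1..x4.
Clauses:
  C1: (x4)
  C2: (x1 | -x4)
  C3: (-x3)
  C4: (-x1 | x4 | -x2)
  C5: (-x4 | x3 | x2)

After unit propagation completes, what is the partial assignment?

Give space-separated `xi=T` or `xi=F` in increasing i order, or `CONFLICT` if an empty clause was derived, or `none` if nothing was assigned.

Answer: x1=T x2=T x3=F x4=T

Derivation:
unit clause [4] forces x4=T; simplify:
  drop -4 from [1, -4] -> [1]
  drop -4 from [-4, 3, 2] -> [3, 2]
  satisfied 2 clause(s); 3 remain; assigned so far: [4]
unit clause [1] forces x1=T; simplify:
  satisfied 1 clause(s); 2 remain; assigned so far: [1, 4]
unit clause [-3] forces x3=F; simplify:
  drop 3 from [3, 2] -> [2]
  satisfied 1 clause(s); 1 remain; assigned so far: [1, 3, 4]
unit clause [2] forces x2=T; simplify:
  satisfied 1 clause(s); 0 remain; assigned so far: [1, 2, 3, 4]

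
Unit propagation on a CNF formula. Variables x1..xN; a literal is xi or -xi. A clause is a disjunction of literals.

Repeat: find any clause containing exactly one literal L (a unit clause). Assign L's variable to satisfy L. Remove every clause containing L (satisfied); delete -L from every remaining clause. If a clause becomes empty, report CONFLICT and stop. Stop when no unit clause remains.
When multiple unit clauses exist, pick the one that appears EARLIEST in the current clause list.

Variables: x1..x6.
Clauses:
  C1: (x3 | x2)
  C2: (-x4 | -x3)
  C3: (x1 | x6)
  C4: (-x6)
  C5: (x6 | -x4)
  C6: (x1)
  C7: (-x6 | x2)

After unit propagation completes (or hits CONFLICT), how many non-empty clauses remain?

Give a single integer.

unit clause [-6] forces x6=F; simplify:
  drop 6 from [1, 6] -> [1]
  drop 6 from [6, -4] -> [-4]
  satisfied 2 clause(s); 5 remain; assigned so far: [6]
unit clause [1] forces x1=T; simplify:
  satisfied 2 clause(s); 3 remain; assigned so far: [1, 6]
unit clause [-4] forces x4=F; simplify:
  satisfied 2 clause(s); 1 remain; assigned so far: [1, 4, 6]

Answer: 1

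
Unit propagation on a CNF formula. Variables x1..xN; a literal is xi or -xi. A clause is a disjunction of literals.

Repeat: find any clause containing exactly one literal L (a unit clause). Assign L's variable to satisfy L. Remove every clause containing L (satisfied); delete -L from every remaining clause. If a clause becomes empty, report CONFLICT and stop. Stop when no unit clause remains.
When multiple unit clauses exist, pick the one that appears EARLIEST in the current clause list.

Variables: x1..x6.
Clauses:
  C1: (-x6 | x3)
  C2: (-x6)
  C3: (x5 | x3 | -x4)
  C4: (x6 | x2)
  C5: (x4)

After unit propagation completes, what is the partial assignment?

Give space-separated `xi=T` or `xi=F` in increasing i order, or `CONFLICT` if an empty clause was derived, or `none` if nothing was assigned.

Answer: x2=T x4=T x6=F

Derivation:
unit clause [-6] forces x6=F; simplify:
  drop 6 from [6, 2] -> [2]
  satisfied 2 clause(s); 3 remain; assigned so far: [6]
unit clause [2] forces x2=T; simplify:
  satisfied 1 clause(s); 2 remain; assigned so far: [2, 6]
unit clause [4] forces x4=T; simplify:
  drop -4 from [5, 3, -4] -> [5, 3]
  satisfied 1 clause(s); 1 remain; assigned so far: [2, 4, 6]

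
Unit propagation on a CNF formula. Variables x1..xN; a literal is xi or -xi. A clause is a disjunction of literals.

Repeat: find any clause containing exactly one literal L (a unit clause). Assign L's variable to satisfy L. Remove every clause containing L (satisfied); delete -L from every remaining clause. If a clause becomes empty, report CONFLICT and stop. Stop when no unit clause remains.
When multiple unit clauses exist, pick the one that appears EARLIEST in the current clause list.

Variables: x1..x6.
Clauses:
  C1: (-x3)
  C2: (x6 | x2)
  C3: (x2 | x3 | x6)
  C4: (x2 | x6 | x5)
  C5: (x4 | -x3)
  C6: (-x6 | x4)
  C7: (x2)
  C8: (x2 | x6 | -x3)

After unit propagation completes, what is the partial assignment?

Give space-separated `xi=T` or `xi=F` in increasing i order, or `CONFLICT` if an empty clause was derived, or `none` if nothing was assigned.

unit clause [-3] forces x3=F; simplify:
  drop 3 from [2, 3, 6] -> [2, 6]
  satisfied 3 clause(s); 5 remain; assigned so far: [3]
unit clause [2] forces x2=T; simplify:
  satisfied 4 clause(s); 1 remain; assigned so far: [2, 3]

Answer: x2=T x3=F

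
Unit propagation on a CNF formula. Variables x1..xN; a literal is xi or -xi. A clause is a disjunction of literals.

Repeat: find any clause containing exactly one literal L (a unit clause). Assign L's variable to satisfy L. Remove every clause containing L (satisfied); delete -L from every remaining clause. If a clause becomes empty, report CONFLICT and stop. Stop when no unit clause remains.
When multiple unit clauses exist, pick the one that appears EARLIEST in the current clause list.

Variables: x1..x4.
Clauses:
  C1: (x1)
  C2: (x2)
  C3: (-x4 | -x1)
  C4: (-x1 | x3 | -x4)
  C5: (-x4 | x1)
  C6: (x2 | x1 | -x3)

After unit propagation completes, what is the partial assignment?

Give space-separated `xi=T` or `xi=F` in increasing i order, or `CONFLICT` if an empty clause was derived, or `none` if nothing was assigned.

Answer: x1=T x2=T x4=F

Derivation:
unit clause [1] forces x1=T; simplify:
  drop -1 from [-4, -1] -> [-4]
  drop -1 from [-1, 3, -4] -> [3, -4]
  satisfied 3 clause(s); 3 remain; assigned so far: [1]
unit clause [2] forces x2=T; simplify:
  satisfied 1 clause(s); 2 remain; assigned so far: [1, 2]
unit clause [-4] forces x4=F; simplify:
  satisfied 2 clause(s); 0 remain; assigned so far: [1, 2, 4]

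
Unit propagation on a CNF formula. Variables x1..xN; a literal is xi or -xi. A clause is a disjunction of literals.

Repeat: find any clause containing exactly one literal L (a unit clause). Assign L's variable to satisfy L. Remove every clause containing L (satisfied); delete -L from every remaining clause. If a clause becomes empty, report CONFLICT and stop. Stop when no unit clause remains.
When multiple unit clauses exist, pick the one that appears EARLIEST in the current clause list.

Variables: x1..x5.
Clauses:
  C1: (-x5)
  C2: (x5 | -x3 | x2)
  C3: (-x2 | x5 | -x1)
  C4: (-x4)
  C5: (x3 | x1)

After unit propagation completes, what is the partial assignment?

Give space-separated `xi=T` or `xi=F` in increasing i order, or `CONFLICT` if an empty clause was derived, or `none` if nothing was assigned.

Answer: x4=F x5=F

Derivation:
unit clause [-5] forces x5=F; simplify:
  drop 5 from [5, -3, 2] -> [-3, 2]
  drop 5 from [-2, 5, -1] -> [-2, -1]
  satisfied 1 clause(s); 4 remain; assigned so far: [5]
unit clause [-4] forces x4=F; simplify:
  satisfied 1 clause(s); 3 remain; assigned so far: [4, 5]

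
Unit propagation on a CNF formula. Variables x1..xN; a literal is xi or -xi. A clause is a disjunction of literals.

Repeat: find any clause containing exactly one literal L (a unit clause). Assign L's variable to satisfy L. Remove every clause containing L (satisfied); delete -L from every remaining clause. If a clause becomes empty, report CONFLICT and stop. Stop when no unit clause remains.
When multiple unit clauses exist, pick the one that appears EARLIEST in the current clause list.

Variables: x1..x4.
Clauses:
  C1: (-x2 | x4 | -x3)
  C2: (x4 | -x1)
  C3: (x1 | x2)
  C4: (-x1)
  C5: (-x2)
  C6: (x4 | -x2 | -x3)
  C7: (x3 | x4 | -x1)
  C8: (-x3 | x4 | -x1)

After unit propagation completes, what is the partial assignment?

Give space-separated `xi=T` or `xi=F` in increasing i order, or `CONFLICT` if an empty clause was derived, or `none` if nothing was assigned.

unit clause [-1] forces x1=F; simplify:
  drop 1 from [1, 2] -> [2]
  satisfied 4 clause(s); 4 remain; assigned so far: [1]
unit clause [2] forces x2=T; simplify:
  drop -2 from [-2, 4, -3] -> [4, -3]
  drop -2 from [-2] -> [] (empty!)
  drop -2 from [4, -2, -3] -> [4, -3]
  satisfied 1 clause(s); 3 remain; assigned so far: [1, 2]
CONFLICT (empty clause)

Answer: CONFLICT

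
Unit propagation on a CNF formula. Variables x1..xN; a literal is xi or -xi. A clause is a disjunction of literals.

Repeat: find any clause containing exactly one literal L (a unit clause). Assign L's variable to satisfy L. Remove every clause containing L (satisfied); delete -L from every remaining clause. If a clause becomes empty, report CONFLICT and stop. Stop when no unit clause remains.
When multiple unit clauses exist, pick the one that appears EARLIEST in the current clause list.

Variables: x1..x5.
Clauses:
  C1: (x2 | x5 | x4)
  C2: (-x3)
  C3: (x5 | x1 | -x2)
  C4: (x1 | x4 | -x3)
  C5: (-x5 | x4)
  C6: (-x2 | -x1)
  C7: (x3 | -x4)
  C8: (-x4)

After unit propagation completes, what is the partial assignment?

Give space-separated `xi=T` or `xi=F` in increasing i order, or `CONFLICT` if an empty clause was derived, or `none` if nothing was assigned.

Answer: CONFLICT

Derivation:
unit clause [-3] forces x3=F; simplify:
  drop 3 from [3, -4] -> [-4]
  satisfied 2 clause(s); 6 remain; assigned so far: [3]
unit clause [-4] forces x4=F; simplify:
  drop 4 from [2, 5, 4] -> [2, 5]
  drop 4 from [-5, 4] -> [-5]
  satisfied 2 clause(s); 4 remain; assigned so far: [3, 4]
unit clause [-5] forces x5=F; simplify:
  drop 5 from [2, 5] -> [2]
  drop 5 from [5, 1, -2] -> [1, -2]
  satisfied 1 clause(s); 3 remain; assigned so far: [3, 4, 5]
unit clause [2] forces x2=T; simplify:
  drop -2 from [1, -2] -> [1]
  drop -2 from [-2, -1] -> [-1]
  satisfied 1 clause(s); 2 remain; assigned so far: [2, 3, 4, 5]
unit clause [1] forces x1=T; simplify:
  drop -1 from [-1] -> [] (empty!)
  satisfied 1 clause(s); 1 remain; assigned so far: [1, 2, 3, 4, 5]
CONFLICT (empty clause)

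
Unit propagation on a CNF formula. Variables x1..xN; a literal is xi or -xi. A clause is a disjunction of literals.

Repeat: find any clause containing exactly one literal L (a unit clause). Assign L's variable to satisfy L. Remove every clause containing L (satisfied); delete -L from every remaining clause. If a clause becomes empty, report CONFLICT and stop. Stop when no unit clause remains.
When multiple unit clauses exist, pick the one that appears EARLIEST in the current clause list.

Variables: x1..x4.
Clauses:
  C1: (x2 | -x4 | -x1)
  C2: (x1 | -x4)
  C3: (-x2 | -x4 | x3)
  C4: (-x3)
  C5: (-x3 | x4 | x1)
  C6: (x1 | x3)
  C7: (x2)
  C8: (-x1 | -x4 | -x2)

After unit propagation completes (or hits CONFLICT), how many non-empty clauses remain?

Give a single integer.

unit clause [-3] forces x3=F; simplify:
  drop 3 from [-2, -4, 3] -> [-2, -4]
  drop 3 from [1, 3] -> [1]
  satisfied 2 clause(s); 6 remain; assigned so far: [3]
unit clause [1] forces x1=T; simplify:
  drop -1 from [2, -4, -1] -> [2, -4]
  drop -1 from [-1, -4, -2] -> [-4, -2]
  satisfied 2 clause(s); 4 remain; assigned so far: [1, 3]
unit clause [2] forces x2=T; simplify:
  drop -2 from [-2, -4] -> [-4]
  drop -2 from [-4, -2] -> [-4]
  satisfied 2 clause(s); 2 remain; assigned so far: [1, 2, 3]
unit clause [-4] forces x4=F; simplify:
  satisfied 2 clause(s); 0 remain; assigned so far: [1, 2, 3, 4]

Answer: 0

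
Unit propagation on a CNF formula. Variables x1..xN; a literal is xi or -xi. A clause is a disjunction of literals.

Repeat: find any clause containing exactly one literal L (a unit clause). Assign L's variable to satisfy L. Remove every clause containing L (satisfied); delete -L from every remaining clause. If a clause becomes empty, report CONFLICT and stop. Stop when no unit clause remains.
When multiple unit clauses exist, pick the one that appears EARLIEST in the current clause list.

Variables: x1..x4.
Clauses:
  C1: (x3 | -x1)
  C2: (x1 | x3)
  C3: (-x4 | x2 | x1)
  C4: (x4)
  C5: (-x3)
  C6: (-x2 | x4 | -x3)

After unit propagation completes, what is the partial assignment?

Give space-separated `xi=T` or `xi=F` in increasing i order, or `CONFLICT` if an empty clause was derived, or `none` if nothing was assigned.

Answer: CONFLICT

Derivation:
unit clause [4] forces x4=T; simplify:
  drop -4 from [-4, 2, 1] -> [2, 1]
  satisfied 2 clause(s); 4 remain; assigned so far: [4]
unit clause [-3] forces x3=F; simplify:
  drop 3 from [3, -1] -> [-1]
  drop 3 from [1, 3] -> [1]
  satisfied 1 clause(s); 3 remain; assigned so far: [3, 4]
unit clause [-1] forces x1=F; simplify:
  drop 1 from [1] -> [] (empty!)
  drop 1 from [2, 1] -> [2]
  satisfied 1 clause(s); 2 remain; assigned so far: [1, 3, 4]
CONFLICT (empty clause)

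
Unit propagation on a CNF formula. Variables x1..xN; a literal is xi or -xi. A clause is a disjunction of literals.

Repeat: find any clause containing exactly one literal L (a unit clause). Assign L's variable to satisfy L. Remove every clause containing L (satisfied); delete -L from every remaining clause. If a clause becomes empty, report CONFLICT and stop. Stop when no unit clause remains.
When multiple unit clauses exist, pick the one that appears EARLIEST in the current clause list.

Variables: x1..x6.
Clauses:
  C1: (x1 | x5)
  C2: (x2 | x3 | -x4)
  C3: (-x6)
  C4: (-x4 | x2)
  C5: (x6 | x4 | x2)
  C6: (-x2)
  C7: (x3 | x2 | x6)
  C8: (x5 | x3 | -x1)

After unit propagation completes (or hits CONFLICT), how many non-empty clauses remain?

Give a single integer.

Answer: 3

Derivation:
unit clause [-6] forces x6=F; simplify:
  drop 6 from [6, 4, 2] -> [4, 2]
  drop 6 from [3, 2, 6] -> [3, 2]
  satisfied 1 clause(s); 7 remain; assigned so far: [6]
unit clause [-2] forces x2=F; simplify:
  drop 2 from [2, 3, -4] -> [3, -4]
  drop 2 from [-4, 2] -> [-4]
  drop 2 from [4, 2] -> [4]
  drop 2 from [3, 2] -> [3]
  satisfied 1 clause(s); 6 remain; assigned so far: [2, 6]
unit clause [-4] forces x4=F; simplify:
  drop 4 from [4] -> [] (empty!)
  satisfied 2 clause(s); 4 remain; assigned so far: [2, 4, 6]
CONFLICT (empty clause)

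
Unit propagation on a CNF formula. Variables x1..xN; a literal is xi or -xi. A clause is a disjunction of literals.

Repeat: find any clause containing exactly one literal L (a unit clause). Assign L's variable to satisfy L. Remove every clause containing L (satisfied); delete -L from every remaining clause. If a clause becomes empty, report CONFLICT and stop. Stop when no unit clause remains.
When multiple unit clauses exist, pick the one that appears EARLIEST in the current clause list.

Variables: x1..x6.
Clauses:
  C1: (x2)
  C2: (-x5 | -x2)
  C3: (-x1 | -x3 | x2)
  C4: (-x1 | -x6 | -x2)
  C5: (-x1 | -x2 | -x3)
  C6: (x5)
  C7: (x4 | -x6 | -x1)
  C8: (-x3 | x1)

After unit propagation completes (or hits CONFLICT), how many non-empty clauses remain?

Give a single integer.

unit clause [2] forces x2=T; simplify:
  drop -2 from [-5, -2] -> [-5]
  drop -2 from [-1, -6, -2] -> [-1, -6]
  drop -2 from [-1, -2, -3] -> [-1, -3]
  satisfied 2 clause(s); 6 remain; assigned so far: [2]
unit clause [-5] forces x5=F; simplify:
  drop 5 from [5] -> [] (empty!)
  satisfied 1 clause(s); 5 remain; assigned so far: [2, 5]
CONFLICT (empty clause)

Answer: 4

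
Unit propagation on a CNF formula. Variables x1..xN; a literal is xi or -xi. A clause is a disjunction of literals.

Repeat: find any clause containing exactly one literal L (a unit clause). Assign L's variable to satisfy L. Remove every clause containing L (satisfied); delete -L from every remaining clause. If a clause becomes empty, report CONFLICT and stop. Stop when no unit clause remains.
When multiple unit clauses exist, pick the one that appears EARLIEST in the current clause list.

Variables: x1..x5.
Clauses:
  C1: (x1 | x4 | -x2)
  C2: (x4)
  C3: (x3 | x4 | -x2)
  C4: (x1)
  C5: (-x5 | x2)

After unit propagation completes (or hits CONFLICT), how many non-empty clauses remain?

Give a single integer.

unit clause [4] forces x4=T; simplify:
  satisfied 3 clause(s); 2 remain; assigned so far: [4]
unit clause [1] forces x1=T; simplify:
  satisfied 1 clause(s); 1 remain; assigned so far: [1, 4]

Answer: 1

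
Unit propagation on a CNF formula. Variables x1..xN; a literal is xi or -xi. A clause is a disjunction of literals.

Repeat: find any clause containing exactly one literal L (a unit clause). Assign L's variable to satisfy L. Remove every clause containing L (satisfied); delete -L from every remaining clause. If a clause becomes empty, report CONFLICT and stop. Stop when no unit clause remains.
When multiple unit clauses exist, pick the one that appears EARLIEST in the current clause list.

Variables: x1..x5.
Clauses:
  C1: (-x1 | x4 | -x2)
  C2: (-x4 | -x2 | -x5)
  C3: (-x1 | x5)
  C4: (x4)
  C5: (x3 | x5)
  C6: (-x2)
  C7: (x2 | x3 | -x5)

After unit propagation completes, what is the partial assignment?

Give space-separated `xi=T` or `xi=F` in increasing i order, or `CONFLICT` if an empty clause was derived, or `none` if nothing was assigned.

unit clause [4] forces x4=T; simplify:
  drop -4 from [-4, -2, -5] -> [-2, -5]
  satisfied 2 clause(s); 5 remain; assigned so far: [4]
unit clause [-2] forces x2=F; simplify:
  drop 2 from [2, 3, -5] -> [3, -5]
  satisfied 2 clause(s); 3 remain; assigned so far: [2, 4]

Answer: x2=F x4=T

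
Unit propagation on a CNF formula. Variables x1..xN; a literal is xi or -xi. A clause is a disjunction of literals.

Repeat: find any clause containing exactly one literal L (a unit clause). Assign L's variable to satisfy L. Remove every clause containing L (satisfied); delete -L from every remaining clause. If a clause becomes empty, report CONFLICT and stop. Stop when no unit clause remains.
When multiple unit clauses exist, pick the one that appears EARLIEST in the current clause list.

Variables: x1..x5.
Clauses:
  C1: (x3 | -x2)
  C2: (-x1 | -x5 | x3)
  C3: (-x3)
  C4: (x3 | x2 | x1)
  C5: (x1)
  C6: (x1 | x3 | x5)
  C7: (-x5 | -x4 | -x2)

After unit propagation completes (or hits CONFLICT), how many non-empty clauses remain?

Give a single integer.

Answer: 0

Derivation:
unit clause [-3] forces x3=F; simplify:
  drop 3 from [3, -2] -> [-2]
  drop 3 from [-1, -5, 3] -> [-1, -5]
  drop 3 from [3, 2, 1] -> [2, 1]
  drop 3 from [1, 3, 5] -> [1, 5]
  satisfied 1 clause(s); 6 remain; assigned so far: [3]
unit clause [-2] forces x2=F; simplify:
  drop 2 from [2, 1] -> [1]
  satisfied 2 clause(s); 4 remain; assigned so far: [2, 3]
unit clause [1] forces x1=T; simplify:
  drop -1 from [-1, -5] -> [-5]
  satisfied 3 clause(s); 1 remain; assigned so far: [1, 2, 3]
unit clause [-5] forces x5=F; simplify:
  satisfied 1 clause(s); 0 remain; assigned so far: [1, 2, 3, 5]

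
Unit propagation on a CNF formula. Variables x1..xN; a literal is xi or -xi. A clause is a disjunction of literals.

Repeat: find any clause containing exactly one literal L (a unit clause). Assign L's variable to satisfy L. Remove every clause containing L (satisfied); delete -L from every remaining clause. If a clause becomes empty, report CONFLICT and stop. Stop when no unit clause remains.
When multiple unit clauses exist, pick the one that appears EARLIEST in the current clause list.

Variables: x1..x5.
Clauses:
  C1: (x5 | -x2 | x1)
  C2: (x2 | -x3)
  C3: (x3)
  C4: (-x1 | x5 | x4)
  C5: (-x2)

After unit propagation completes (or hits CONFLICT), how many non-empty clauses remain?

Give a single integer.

Answer: 2

Derivation:
unit clause [3] forces x3=T; simplify:
  drop -3 from [2, -3] -> [2]
  satisfied 1 clause(s); 4 remain; assigned so far: [3]
unit clause [2] forces x2=T; simplify:
  drop -2 from [5, -2, 1] -> [5, 1]
  drop -2 from [-2] -> [] (empty!)
  satisfied 1 clause(s); 3 remain; assigned so far: [2, 3]
CONFLICT (empty clause)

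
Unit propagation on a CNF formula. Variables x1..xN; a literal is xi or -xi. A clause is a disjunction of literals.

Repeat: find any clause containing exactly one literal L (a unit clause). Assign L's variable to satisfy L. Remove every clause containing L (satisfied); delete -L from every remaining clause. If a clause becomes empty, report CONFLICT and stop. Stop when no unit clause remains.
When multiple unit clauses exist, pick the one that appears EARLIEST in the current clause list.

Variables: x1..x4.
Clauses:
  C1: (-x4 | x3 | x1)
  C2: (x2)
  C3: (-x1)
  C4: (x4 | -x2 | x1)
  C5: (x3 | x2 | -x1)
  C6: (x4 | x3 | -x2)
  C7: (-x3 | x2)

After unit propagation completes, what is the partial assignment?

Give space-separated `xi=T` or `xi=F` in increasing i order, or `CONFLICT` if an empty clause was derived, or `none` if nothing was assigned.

Answer: x1=F x2=T x3=T x4=T

Derivation:
unit clause [2] forces x2=T; simplify:
  drop -2 from [4, -2, 1] -> [4, 1]
  drop -2 from [4, 3, -2] -> [4, 3]
  satisfied 3 clause(s); 4 remain; assigned so far: [2]
unit clause [-1] forces x1=F; simplify:
  drop 1 from [-4, 3, 1] -> [-4, 3]
  drop 1 from [4, 1] -> [4]
  satisfied 1 clause(s); 3 remain; assigned so far: [1, 2]
unit clause [4] forces x4=T; simplify:
  drop -4 from [-4, 3] -> [3]
  satisfied 2 clause(s); 1 remain; assigned so far: [1, 2, 4]
unit clause [3] forces x3=T; simplify:
  satisfied 1 clause(s); 0 remain; assigned so far: [1, 2, 3, 4]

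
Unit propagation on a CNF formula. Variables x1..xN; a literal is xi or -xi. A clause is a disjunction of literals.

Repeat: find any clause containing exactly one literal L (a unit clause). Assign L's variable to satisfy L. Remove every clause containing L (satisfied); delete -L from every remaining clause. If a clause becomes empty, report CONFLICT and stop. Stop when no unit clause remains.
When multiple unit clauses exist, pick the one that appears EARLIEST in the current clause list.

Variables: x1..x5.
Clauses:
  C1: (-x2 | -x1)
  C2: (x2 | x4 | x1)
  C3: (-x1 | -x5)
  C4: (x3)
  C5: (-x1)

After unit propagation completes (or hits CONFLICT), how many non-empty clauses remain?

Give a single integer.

unit clause [3] forces x3=T; simplify:
  satisfied 1 clause(s); 4 remain; assigned so far: [3]
unit clause [-1] forces x1=F; simplify:
  drop 1 from [2, 4, 1] -> [2, 4]
  satisfied 3 clause(s); 1 remain; assigned so far: [1, 3]

Answer: 1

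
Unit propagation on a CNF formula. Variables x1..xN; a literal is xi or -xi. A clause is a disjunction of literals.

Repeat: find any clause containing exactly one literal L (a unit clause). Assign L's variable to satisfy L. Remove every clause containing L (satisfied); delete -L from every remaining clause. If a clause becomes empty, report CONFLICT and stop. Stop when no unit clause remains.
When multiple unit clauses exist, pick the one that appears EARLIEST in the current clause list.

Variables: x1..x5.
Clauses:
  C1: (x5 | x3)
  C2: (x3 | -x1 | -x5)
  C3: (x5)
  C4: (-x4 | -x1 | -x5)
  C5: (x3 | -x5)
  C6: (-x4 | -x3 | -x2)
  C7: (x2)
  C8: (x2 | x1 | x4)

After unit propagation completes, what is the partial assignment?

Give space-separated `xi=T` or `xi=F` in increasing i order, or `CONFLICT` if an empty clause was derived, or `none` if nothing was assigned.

Answer: x2=T x3=T x4=F x5=T

Derivation:
unit clause [5] forces x5=T; simplify:
  drop -5 from [3, -1, -5] -> [3, -1]
  drop -5 from [-4, -1, -5] -> [-4, -1]
  drop -5 from [3, -5] -> [3]
  satisfied 2 clause(s); 6 remain; assigned so far: [5]
unit clause [3] forces x3=T; simplify:
  drop -3 from [-4, -3, -2] -> [-4, -2]
  satisfied 2 clause(s); 4 remain; assigned so far: [3, 5]
unit clause [2] forces x2=T; simplify:
  drop -2 from [-4, -2] -> [-4]
  satisfied 2 clause(s); 2 remain; assigned so far: [2, 3, 5]
unit clause [-4] forces x4=F; simplify:
  satisfied 2 clause(s); 0 remain; assigned so far: [2, 3, 4, 5]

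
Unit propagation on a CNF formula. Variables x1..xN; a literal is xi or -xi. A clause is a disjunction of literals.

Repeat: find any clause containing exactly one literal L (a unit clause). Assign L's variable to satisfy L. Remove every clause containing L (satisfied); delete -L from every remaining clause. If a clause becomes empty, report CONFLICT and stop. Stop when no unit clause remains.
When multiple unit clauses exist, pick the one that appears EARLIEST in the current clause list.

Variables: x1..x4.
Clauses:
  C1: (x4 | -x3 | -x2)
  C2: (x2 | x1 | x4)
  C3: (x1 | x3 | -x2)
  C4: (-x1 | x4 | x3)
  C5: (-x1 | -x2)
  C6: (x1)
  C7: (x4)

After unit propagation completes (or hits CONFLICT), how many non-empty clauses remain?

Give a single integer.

unit clause [1] forces x1=T; simplify:
  drop -1 from [-1, 4, 3] -> [4, 3]
  drop -1 from [-1, -2] -> [-2]
  satisfied 3 clause(s); 4 remain; assigned so far: [1]
unit clause [-2] forces x2=F; simplify:
  satisfied 2 clause(s); 2 remain; assigned so far: [1, 2]
unit clause [4] forces x4=T; simplify:
  satisfied 2 clause(s); 0 remain; assigned so far: [1, 2, 4]

Answer: 0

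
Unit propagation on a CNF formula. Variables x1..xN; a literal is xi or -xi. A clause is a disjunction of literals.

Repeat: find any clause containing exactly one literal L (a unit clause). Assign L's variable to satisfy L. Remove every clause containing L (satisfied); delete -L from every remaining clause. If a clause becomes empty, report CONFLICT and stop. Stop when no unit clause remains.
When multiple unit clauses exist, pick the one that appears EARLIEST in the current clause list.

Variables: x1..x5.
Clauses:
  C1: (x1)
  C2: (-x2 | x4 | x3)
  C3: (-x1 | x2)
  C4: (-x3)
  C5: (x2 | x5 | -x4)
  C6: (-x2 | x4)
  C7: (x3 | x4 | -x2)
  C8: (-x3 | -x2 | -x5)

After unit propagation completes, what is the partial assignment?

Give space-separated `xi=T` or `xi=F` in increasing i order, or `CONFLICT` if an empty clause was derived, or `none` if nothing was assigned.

Answer: x1=T x2=T x3=F x4=T

Derivation:
unit clause [1] forces x1=T; simplify:
  drop -1 from [-1, 2] -> [2]
  satisfied 1 clause(s); 7 remain; assigned so far: [1]
unit clause [2] forces x2=T; simplify:
  drop -2 from [-2, 4, 3] -> [4, 3]
  drop -2 from [-2, 4] -> [4]
  drop -2 from [3, 4, -2] -> [3, 4]
  drop -2 from [-3, -2, -5] -> [-3, -5]
  satisfied 2 clause(s); 5 remain; assigned so far: [1, 2]
unit clause [-3] forces x3=F; simplify:
  drop 3 from [4, 3] -> [4]
  drop 3 from [3, 4] -> [4]
  satisfied 2 clause(s); 3 remain; assigned so far: [1, 2, 3]
unit clause [4] forces x4=T; simplify:
  satisfied 3 clause(s); 0 remain; assigned so far: [1, 2, 3, 4]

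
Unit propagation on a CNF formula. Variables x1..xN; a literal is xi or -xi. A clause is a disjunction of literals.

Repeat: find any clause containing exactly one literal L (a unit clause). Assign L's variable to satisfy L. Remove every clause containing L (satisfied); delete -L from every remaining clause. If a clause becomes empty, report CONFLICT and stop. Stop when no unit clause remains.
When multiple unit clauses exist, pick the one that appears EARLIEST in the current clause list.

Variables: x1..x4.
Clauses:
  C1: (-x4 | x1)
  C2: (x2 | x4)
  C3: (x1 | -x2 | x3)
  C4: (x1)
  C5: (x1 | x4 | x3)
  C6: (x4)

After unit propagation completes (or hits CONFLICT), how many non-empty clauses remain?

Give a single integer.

Answer: 0

Derivation:
unit clause [1] forces x1=T; simplify:
  satisfied 4 clause(s); 2 remain; assigned so far: [1]
unit clause [4] forces x4=T; simplify:
  satisfied 2 clause(s); 0 remain; assigned so far: [1, 4]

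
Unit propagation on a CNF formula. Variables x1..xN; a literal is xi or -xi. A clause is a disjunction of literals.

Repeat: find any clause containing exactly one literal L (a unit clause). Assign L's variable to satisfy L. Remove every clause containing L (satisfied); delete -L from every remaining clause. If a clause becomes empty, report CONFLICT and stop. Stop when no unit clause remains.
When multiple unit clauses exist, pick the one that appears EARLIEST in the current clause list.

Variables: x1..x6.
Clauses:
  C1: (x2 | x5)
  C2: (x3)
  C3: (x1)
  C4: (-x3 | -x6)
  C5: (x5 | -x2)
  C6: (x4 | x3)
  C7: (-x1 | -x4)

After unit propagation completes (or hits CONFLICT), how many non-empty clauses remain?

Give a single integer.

unit clause [3] forces x3=T; simplify:
  drop -3 from [-3, -6] -> [-6]
  satisfied 2 clause(s); 5 remain; assigned so far: [3]
unit clause [1] forces x1=T; simplify:
  drop -1 from [-1, -4] -> [-4]
  satisfied 1 clause(s); 4 remain; assigned so far: [1, 3]
unit clause [-6] forces x6=F; simplify:
  satisfied 1 clause(s); 3 remain; assigned so far: [1, 3, 6]
unit clause [-4] forces x4=F; simplify:
  satisfied 1 clause(s); 2 remain; assigned so far: [1, 3, 4, 6]

Answer: 2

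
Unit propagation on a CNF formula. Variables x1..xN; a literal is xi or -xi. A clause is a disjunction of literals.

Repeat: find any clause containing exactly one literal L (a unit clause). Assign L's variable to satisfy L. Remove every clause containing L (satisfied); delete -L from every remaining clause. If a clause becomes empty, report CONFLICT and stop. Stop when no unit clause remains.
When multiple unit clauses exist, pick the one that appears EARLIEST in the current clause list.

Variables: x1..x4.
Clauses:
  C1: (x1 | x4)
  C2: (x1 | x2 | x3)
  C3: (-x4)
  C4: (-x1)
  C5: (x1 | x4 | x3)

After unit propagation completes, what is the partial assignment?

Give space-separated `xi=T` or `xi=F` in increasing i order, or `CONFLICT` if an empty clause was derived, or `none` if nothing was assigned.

Answer: CONFLICT

Derivation:
unit clause [-4] forces x4=F; simplify:
  drop 4 from [1, 4] -> [1]
  drop 4 from [1, 4, 3] -> [1, 3]
  satisfied 1 clause(s); 4 remain; assigned so far: [4]
unit clause [1] forces x1=T; simplify:
  drop -1 from [-1] -> [] (empty!)
  satisfied 3 clause(s); 1 remain; assigned so far: [1, 4]
CONFLICT (empty clause)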